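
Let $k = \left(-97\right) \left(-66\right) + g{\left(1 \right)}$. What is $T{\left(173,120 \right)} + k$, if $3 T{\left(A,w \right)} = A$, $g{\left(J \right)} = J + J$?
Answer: $\frac{19385}{3} \approx 6461.7$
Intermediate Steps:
$g{\left(J \right)} = 2 J$
$T{\left(A,w \right)} = \frac{A}{3}$
$k = 6404$ ($k = \left(-97\right) \left(-66\right) + 2 \cdot 1 = 6402 + 2 = 6404$)
$T{\left(173,120 \right)} + k = \frac{1}{3} \cdot 173 + 6404 = \frac{173}{3} + 6404 = \frac{19385}{3}$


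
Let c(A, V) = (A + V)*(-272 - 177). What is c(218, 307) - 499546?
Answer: -735271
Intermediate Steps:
c(A, V) = -449*A - 449*V (c(A, V) = (A + V)*(-449) = -449*A - 449*V)
c(218, 307) - 499546 = (-449*218 - 449*307) - 499546 = (-97882 - 137843) - 499546 = -235725 - 499546 = -735271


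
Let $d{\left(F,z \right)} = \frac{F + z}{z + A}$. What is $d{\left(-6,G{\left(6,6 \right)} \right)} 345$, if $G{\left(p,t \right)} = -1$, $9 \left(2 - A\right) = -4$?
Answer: $- \frac{21735}{13} \approx -1671.9$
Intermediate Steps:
$A = \frac{22}{9}$ ($A = 2 - - \frac{4}{9} = 2 + \frac{4}{9} = \frac{22}{9} \approx 2.4444$)
$d{\left(F,z \right)} = \frac{F + z}{\frac{22}{9} + z}$ ($d{\left(F,z \right)} = \frac{F + z}{z + \frac{22}{9}} = \frac{F + z}{\frac{22}{9} + z}$)
$d{\left(-6,G{\left(6,6 \right)} \right)} 345 = \frac{9 \left(-6 - 1\right)}{22 + 9 \left(-1\right)} 345 = 9 \frac{1}{22 - 9} \left(-7\right) 345 = 9 \cdot \frac{1}{13} \left(-7\right) 345 = \left(- \frac{63}{13}\right) 345 = - \frac{21735}{13}$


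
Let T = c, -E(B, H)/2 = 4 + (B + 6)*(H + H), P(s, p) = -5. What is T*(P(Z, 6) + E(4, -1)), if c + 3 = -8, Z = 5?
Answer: -297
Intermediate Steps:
E(B, H) = -8 - 4*H*(6 + B) (E(B, H) = -2*(4 + (B + 6)*(H + H)) = -2*(4 + (6 + B)*(2*H)) = -2*(4 + 2*H*(6 + B)) = -8 - 4*H*(6 + B))
c = -11 (c = -3 - 8 = -11)
T = -11
T*(P(Z, 6) + E(4, -1)) = -11*(-5 + (-8 - 24*(-1) - 4*4*(-1))) = -11*(-5 + (-8 + 24 + 16)) = -11*(-5 + 32) = -11*27 = -297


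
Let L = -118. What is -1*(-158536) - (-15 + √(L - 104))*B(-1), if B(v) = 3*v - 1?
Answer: 158476 + 4*I*√222 ≈ 1.5848e+5 + 59.599*I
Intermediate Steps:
B(v) = -1 + 3*v
-1*(-158536) - (-15 + √(L - 104))*B(-1) = -1*(-158536) - (-15 + √(-118 - 104))*(-1 + 3*(-1)) = 158536 - (-15 + √(-222))*(-1 - 3) = 158536 - (-15 + I*√222)*(-4) = 158536 - (60 - 4*I*√222) = 158536 + (-60 + 4*I*√222) = 158476 + 4*I*√222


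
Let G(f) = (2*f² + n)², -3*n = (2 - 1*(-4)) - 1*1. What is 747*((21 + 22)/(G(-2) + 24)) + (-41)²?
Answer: 1259026/577 ≈ 2182.0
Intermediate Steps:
n = -5/3 (n = -((2 - 1*(-4)) - 1*1)/3 = -((2 + 4) - 1)/3 = -(6 - 1)/3 = -⅓*5 = -5/3 ≈ -1.6667)
G(f) = (-5/3 + 2*f²)² (G(f) = (2*f² - 5/3)² = (-5/3 + 2*f²)²)
747*((21 + 22)/(G(-2) + 24)) + (-41)² = 747*((21 + 22)/((-5 + 6*(-2)²)²/9 + 24)) + (-41)² = 747*(43/((-5 + 6*4)²/9 + 24)) + 1681 = 747*(43/((-5 + 24)²/9 + 24)) + 1681 = 747*(43/((⅑)*19² + 24)) + 1681 = 747*(43/((⅑)*361 + 24)) + 1681 = 747*(43/(361/9 + 24)) + 1681 = 747*(43/(577/9)) + 1681 = 747*(43*(9/577)) + 1681 = 747*(387/577) + 1681 = 289089/577 + 1681 = 1259026/577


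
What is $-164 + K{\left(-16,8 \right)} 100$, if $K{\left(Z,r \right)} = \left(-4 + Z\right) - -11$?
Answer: $-1064$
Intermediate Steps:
$K{\left(Z,r \right)} = 7 + Z$ ($K{\left(Z,r \right)} = \left(-4 + Z\right) + 11 = 7 + Z$)
$-164 + K{\left(-16,8 \right)} 100 = -164 + \left(7 - 16\right) 100 = -164 - 900 = -1064$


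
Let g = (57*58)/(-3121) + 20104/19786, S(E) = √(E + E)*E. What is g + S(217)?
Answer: -1333966/30876053 + 217*√434 ≈ 4520.6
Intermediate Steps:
S(E) = √2*E^(3/2) (S(E) = √(2*E)*E = (√2*√E)*E = √2*E^(3/2))
g = -1333966/30876053 (g = 3306*(-1/3121) + 20104*(1/19786) = -3306/3121 + 10052/9893 = -1333966/30876053 ≈ -0.043204)
g + S(217) = -1333966/30876053 + √2*217^(3/2) = -1333966/30876053 + √2*(217*√217) = -1333966/30876053 + 217*√434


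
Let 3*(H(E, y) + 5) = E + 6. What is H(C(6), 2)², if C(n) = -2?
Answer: 121/9 ≈ 13.444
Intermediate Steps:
H(E, y) = -3 + E/3 (H(E, y) = -5 + (E + 6)/3 = -5 + (6 + E)/3 = -5 + (2 + E/3) = -3 + E/3)
H(C(6), 2)² = (-3 + (⅓)*(-2))² = (-3 - ⅔)² = (-11/3)² = 121/9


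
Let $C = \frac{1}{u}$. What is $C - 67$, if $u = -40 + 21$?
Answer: $- \frac{1274}{19} \approx -67.053$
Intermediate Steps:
$u = -19$
$C = - \frac{1}{19}$ ($C = \frac{1}{-19} = - \frac{1}{19} \approx -0.052632$)
$C - 67 = - \frac{1}{19} - 67 = - \frac{1274}{19}$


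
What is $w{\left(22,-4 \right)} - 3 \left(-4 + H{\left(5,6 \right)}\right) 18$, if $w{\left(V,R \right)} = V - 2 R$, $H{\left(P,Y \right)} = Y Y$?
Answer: $-51840$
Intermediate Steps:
$H{\left(P,Y \right)} = Y^{2}$
$w{\left(22,-4 \right)} - 3 \left(-4 + H{\left(5,6 \right)}\right) 18 = \left(22 - -8\right) - 3 \left(-4 + 6^{2}\right) 18 = \left(22 + 8\right) - 3 \left(-4 + 36\right) 18 = 30 \left(-3\right) 32 \cdot 18 = 30 \left(\left(-96\right) 18\right) = 30 \left(-1728\right) = -51840$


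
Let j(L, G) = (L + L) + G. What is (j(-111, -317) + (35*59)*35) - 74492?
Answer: -2756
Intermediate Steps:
j(L, G) = G + 2*L (j(L, G) = 2*L + G = G + 2*L)
(j(-111, -317) + (35*59)*35) - 74492 = ((-317 + 2*(-111)) + (35*59)*35) - 74492 = ((-317 - 222) + 2065*35) - 74492 = (-539 + 72275) - 74492 = 71736 - 74492 = -2756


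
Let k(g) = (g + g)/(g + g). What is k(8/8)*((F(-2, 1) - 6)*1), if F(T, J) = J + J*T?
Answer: -7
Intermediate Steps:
k(g) = 1 (k(g) = (2*g)/((2*g)) = (2*g)*(1/(2*g)) = 1)
k(8/8)*((F(-2, 1) - 6)*1) = 1*((1*(1 - 2) - 6)*1) = 1*((1*(-1) - 6)*1) = 1*((-1 - 6)*1) = 1*(-7*1) = 1*(-7) = -7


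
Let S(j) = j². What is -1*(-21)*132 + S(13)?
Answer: 2941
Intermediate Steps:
-1*(-21)*132 + S(13) = -1*(-21)*132 + 13² = 21*132 + 169 = 2772 + 169 = 2941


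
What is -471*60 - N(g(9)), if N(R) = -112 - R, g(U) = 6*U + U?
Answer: -28085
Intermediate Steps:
g(U) = 7*U
-471*60 - N(g(9)) = -471*60 - (-112 - 7*9) = -28260 - (-112 - 1*63) = -28260 - (-112 - 63) = -28260 - 1*(-175) = -28260 + 175 = -28085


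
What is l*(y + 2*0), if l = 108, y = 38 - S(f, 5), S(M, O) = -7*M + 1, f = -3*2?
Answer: -540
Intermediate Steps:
f = -6
S(M, O) = 1 - 7*M
y = -5 (y = 38 - (1 - 7*(-6)) = 38 - (1 + 42) = 38 - 1*43 = 38 - 43 = -5)
l*(y + 2*0) = 108*(-5 + 2*0) = 108*(-5 + 0) = 108*(-5) = -540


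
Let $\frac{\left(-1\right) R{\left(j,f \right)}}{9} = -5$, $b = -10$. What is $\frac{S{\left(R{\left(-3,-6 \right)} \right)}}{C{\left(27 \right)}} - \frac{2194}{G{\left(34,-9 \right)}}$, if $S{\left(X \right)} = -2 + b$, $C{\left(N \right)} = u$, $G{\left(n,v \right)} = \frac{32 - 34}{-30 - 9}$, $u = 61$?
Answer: $- \frac{2609775}{61} \approx -42783.0$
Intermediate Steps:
$R{\left(j,f \right)} = 45$ ($R{\left(j,f \right)} = \left(-9\right) \left(-5\right) = 45$)
$G{\left(n,v \right)} = \frac{2}{39}$ ($G{\left(n,v \right)} = - \frac{2}{-39} = \left(-2\right) \left(- \frac{1}{39}\right) = \frac{2}{39}$)
$C{\left(N \right)} = 61$
$S{\left(X \right)} = -12$ ($S{\left(X \right)} = -2 - 10 = -12$)
$\frac{S{\left(R{\left(-3,-6 \right)} \right)}}{C{\left(27 \right)}} - \frac{2194}{G{\left(34,-9 \right)}} = - \frac{12}{61} - \frac{2194}{\frac{2}{39}} = \left(-12\right) \frac{1}{61} - 42783 = - \frac{12}{61} - 42783 = - \frac{2609775}{61}$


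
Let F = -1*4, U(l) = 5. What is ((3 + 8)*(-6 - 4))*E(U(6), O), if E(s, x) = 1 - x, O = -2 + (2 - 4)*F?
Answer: 550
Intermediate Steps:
F = -4
O = 6 (O = -2 + (2 - 4)*(-4) = -2 - 2*(-4) = -2 + 8 = 6)
((3 + 8)*(-6 - 4))*E(U(6), O) = ((3 + 8)*(-6 - 4))*(1 - 1*6) = (11*(-10))*(1 - 6) = -110*(-5) = 550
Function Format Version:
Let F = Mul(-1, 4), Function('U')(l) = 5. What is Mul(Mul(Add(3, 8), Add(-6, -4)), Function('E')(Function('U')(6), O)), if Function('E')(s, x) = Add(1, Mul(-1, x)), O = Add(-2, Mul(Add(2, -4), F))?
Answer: 550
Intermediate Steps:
F = -4
O = 6 (O = Add(-2, Mul(Add(2, -4), -4)) = Add(-2, Mul(-2, -4)) = Add(-2, 8) = 6)
Mul(Mul(Add(3, 8), Add(-6, -4)), Function('E')(Function('U')(6), O)) = Mul(Mul(Add(3, 8), Add(-6, -4)), Add(1, Mul(-1, 6))) = Mul(Mul(11, -10), Add(1, -6)) = Mul(-110, -5) = 550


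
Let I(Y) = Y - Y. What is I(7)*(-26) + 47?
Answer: 47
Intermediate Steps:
I(Y) = 0
I(7)*(-26) + 47 = 0*(-26) + 47 = 0 + 47 = 47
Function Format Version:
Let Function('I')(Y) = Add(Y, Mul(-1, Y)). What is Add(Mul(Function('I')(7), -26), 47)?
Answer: 47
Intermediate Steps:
Function('I')(Y) = 0
Add(Mul(Function('I')(7), -26), 47) = Add(Mul(0, -26), 47) = Add(0, 47) = 47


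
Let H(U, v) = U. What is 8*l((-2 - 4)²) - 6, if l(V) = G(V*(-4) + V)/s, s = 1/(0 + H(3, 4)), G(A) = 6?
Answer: 138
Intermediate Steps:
s = ⅓ (s = 1/(0 + 3) = 1/3 = ⅓ ≈ 0.33333)
l(V) = 18 (l(V) = 6/(⅓) = 6*3 = 18)
8*l((-2 - 4)²) - 6 = 8*18 - 6 = 144 - 6 = 138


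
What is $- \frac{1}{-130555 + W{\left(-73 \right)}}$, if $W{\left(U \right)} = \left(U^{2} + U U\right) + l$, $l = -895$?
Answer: $\frac{1}{120792} \approx 8.2787 \cdot 10^{-6}$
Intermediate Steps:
$W{\left(U \right)} = -895 + 2 U^{2}$ ($W{\left(U \right)} = \left(U^{2} + U U\right) - 895 = \left(U^{2} + U^{2}\right) - 895 = 2 U^{2} - 895 = -895 + 2 U^{2}$)
$- \frac{1}{-130555 + W{\left(-73 \right)}} = - \frac{1}{-130555 - \left(895 - 2 \left(-73\right)^{2}\right)} = - \frac{1}{-130555 + \left(-895 + 2 \cdot 5329\right)} = - \frac{1}{-130555 + \left(-895 + 10658\right)} = - \frac{1}{-130555 + 9763} = - \frac{1}{-120792} = \left(-1\right) \left(- \frac{1}{120792}\right) = \frac{1}{120792}$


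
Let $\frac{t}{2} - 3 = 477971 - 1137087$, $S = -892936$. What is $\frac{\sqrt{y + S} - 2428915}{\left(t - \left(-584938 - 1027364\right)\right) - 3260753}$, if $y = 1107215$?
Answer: $\frac{2428915}{2966677} - \frac{\sqrt{214279}}{2966677} \approx 0.81858$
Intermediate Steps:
$t = -1318226$ ($t = 6 + 2 \left(477971 - 1137087\right) = 6 + 2 \left(-659116\right) = 6 - 1318232 = -1318226$)
$\frac{\sqrt{y + S} - 2428915}{\left(t - \left(-584938 - 1027364\right)\right) - 3260753} = \frac{\sqrt{1107215 - 892936} - 2428915}{\left(-1318226 - \left(-584938 - 1027364\right)\right) - 3260753} = \frac{\sqrt{214279} - 2428915}{\left(-1318226 - \left(-584938 - 1027364\right)\right) - 3260753} = \frac{-2428915 + \sqrt{214279}}{\left(-1318226 - -1612302\right) - 3260753} = \frac{-2428915 + \sqrt{214279}}{\left(-1318226 + 1612302\right) - 3260753} = \frac{-2428915 + \sqrt{214279}}{294076 - 3260753} = \frac{-2428915 + \sqrt{214279}}{-2966677} = \left(-2428915 + \sqrt{214279}\right) \left(- \frac{1}{2966677}\right) = \frac{2428915}{2966677} - \frac{\sqrt{214279}}{2966677}$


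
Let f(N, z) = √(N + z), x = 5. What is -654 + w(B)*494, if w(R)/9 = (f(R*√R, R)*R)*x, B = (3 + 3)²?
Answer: -654 + 4801680*√7 ≈ 1.2703e+7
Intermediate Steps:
B = 36 (B = 6² = 36)
w(R) = 45*R*√(R + R^(3/2)) (w(R) = 9*((√(R*√R + R)*R)*5) = 9*((√(R^(3/2) + R)*R)*5) = 9*((√(R + R^(3/2))*R)*5) = 9*((R*√(R + R^(3/2)))*5) = 9*(5*R*√(R + R^(3/2))) = 45*R*√(R + R^(3/2)))
-654 + w(B)*494 = -654 + (45*36*√(36 + 36^(3/2)))*494 = -654 + (45*36*√(36 + 216))*494 = -654 + (45*36*√252)*494 = -654 + (45*36*(6*√7))*494 = -654 + (9720*√7)*494 = -654 + 4801680*√7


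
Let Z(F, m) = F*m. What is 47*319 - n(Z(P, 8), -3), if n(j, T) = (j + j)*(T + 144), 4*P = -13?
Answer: 22325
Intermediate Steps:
P = -13/4 (P = (1/4)*(-13) = -13/4 ≈ -3.2500)
n(j, T) = 2*j*(144 + T) (n(j, T) = (2*j)*(144 + T) = 2*j*(144 + T))
47*319 - n(Z(P, 8), -3) = 47*319 - 2*(-13/4*8)*(144 - 3) = 14993 - 2*(-26)*141 = 14993 - 1*(-7332) = 14993 + 7332 = 22325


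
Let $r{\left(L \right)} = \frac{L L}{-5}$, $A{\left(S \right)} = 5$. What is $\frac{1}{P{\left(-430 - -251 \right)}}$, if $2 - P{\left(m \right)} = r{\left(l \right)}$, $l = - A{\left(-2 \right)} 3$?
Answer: $\frac{1}{47} \approx 0.021277$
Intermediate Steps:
$l = -15$ ($l = \left(-1\right) 5 \cdot 3 = \left(-5\right) 3 = -15$)
$r{\left(L \right)} = - \frac{L^{2}}{5}$ ($r{\left(L \right)} = L^{2} \left(- \frac{1}{5}\right) = - \frac{L^{2}}{5}$)
$P{\left(m \right)} = 47$ ($P{\left(m \right)} = 2 - - \frac{\left(-15\right)^{2}}{5} = 2 - \left(- \frac{1}{5}\right) 225 = 2 - -45 = 2 + 45 = 47$)
$\frac{1}{P{\left(-430 - -251 \right)}} = \frac{1}{47}$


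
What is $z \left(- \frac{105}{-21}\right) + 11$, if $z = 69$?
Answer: $356$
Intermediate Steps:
$z \left(- \frac{105}{-21}\right) + 11 = 69 \left(- \frac{105}{-21}\right) + 11 = 69 \left(\left(-105\right) \left(- \frac{1}{21}\right)\right) + 11 = 69 \cdot 5 + 11 = 345 + 11 = 356$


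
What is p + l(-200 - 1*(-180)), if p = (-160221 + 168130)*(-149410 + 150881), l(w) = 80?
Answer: 11634219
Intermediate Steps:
p = 11634139 (p = 7909*1471 = 11634139)
p + l(-200 - 1*(-180)) = 11634139 + 80 = 11634219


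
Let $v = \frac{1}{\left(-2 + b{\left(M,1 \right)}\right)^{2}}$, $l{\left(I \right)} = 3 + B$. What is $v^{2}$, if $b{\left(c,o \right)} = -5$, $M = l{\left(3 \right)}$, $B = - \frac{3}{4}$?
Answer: $\frac{1}{2401} \approx 0.00041649$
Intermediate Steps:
$B = - \frac{3}{4}$ ($B = \left(-3\right) \frac{1}{4} = - \frac{3}{4} \approx -0.75$)
$l{\left(I \right)} = \frac{9}{4}$ ($l{\left(I \right)} = 3 - \frac{3}{4} = \frac{9}{4}$)
$M = \frac{9}{4} \approx 2.25$
$v = \frac{1}{49}$ ($v = \frac{1}{\left(-2 - 5\right)^{2}} = \frac{1}{\left(-7\right)^{2}} = \frac{1}{49} \approx 0.020408$)
$v^{2} = \left(\frac{1}{49}\right)^{2} = \frac{1}{2401}$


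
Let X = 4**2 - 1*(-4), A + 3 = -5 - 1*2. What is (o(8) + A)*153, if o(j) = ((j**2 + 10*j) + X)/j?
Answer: 3213/2 ≈ 1606.5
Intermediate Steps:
A = -10 (A = -3 + (-5 - 1*2) = -3 + (-5 - 2) = -3 - 7 = -10)
X = 20 (X = 16 + 4 = 20)
o(j) = (20 + j**2 + 10*j)/j (o(j) = ((j**2 + 10*j) + 20)/j = (20 + j**2 + 10*j)/j)
(o(8) + A)*153 = ((10 + 8 + 20/8) - 10)*153 = ((10 + 8 + 20*(1/8)) - 10)*153 = ((10 + 8 + 5/2) - 10)*153 = (41/2 - 10)*153 = (21/2)*153 = 3213/2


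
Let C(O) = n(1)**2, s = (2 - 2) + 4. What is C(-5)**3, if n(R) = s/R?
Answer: 4096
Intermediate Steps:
s = 4 (s = 0 + 4 = 4)
n(R) = 4/R
C(O) = 16 (C(O) = (4/1)**2 = (4*1)**2 = 4**2 = 16)
C(-5)**3 = 16**3 = 4096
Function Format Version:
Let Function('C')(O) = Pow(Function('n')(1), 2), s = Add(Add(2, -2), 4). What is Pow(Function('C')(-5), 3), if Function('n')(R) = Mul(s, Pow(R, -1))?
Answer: 4096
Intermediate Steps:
s = 4 (s = Add(0, 4) = 4)
Function('n')(R) = Mul(4, Pow(R, -1))
Function('C')(O) = 16 (Function('C')(O) = Pow(Mul(4, Pow(1, -1)), 2) = Pow(Mul(4, 1), 2) = Pow(4, 2) = 16)
Pow(Function('C')(-5), 3) = Pow(16, 3) = 4096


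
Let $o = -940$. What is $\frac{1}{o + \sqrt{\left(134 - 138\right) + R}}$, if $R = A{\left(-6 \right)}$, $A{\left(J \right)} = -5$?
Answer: $- \frac{940}{883609} - \frac{3 i}{883609} \approx -0.0010638 - 3.3952 \cdot 10^{-6} i$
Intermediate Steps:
$R = -5$
$\frac{1}{o + \sqrt{\left(134 - 138\right) + R}} = \frac{1}{-940 + \sqrt{\left(134 - 138\right) - 5}} = \frac{1}{-940 + \sqrt{-4 - 5}} = \frac{1}{-940 + \sqrt{-9}} = \frac{1}{-940 + 3 i} = \frac{-940 - 3 i}{883609}$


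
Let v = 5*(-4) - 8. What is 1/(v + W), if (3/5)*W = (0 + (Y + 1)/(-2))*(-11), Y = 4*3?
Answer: 6/547 ≈ 0.010969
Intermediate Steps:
Y = 12
W = 715/6 (W = 5*((0 + (12 + 1)/(-2))*(-11))/3 = 5*((0 + 13*(-½))*(-11))/3 = 5*((0 - 13/2)*(-11))/3 = 5*(-13/2*(-11))/3 = (5/3)*(143/2) = 715/6 ≈ 119.17)
v = -28 (v = -20 - 8 = -28)
1/(v + W) = 1/(-28 + 715/6) = 1/(547/6) = 6/547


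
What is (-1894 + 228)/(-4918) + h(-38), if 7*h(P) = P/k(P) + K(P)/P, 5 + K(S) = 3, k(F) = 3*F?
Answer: 386465/981141 ≈ 0.39389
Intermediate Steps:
K(S) = -2 (K(S) = -5 + 3 = -2)
h(P) = 1/21 - 2/(7*P) (h(P) = (P/((3*P)) - 2/P)/7 = (P*(1/(3*P)) - 2/P)/7 = (⅓ - 2/P)/7 = 1/21 - 2/(7*P))
(-1894 + 228)/(-4918) + h(-38) = (-1894 + 228)/(-4918) + (1/21)*(-6 - 38)/(-38) = -1666*(-1/4918) + (1/21)*(-1/38)*(-44) = 833/2459 + 22/399 = 386465/981141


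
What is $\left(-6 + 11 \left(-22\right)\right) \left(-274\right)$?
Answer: $67952$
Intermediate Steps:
$\left(-6 + 11 \left(-22\right)\right) \left(-274\right) = \left(-6 - 242\right) \left(-274\right) = \left(-248\right) \left(-274\right) = 67952$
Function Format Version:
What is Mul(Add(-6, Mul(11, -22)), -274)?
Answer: 67952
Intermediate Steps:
Mul(Add(-6, Mul(11, -22)), -274) = Mul(Add(-6, -242), -274) = Mul(-248, -274) = 67952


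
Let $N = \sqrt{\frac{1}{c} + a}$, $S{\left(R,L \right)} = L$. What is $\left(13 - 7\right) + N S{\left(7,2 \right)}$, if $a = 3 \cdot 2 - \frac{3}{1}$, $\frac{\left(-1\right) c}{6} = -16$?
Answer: $6 + \frac{17 \sqrt{6}}{12} \approx 9.4701$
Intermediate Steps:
$c = 96$ ($c = \left(-6\right) \left(-16\right) = 96$)
$a = 3$ ($a = 6 - 3 = 3$)
$N = \frac{17 \sqrt{6}}{24}$ ($N = \sqrt{\frac{1}{96} + 3} = \sqrt{\frac{289}{96}} = \frac{17 \sqrt{6}}{24} \approx 1.7351$)
$\left(13 - 7\right) + N S{\left(7,2 \right)} = \left(13 - 7\right) + \frac{17 \sqrt{6}}{24} \cdot 2 = \left(13 - 7\right) + \frac{17 \sqrt{6}}{12} = 6 + \frac{17 \sqrt{6}}{12}$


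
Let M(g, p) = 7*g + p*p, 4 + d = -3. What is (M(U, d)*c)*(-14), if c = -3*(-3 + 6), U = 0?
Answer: 6174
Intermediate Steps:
d = -7 (d = -4 - 3 = -7)
M(g, p) = p² + 7*g (M(g, p) = 7*g + p² = p² + 7*g)
c = -9 (c = -3*3 = -9)
(M(U, d)*c)*(-14) = (((-7)² + 7*0)*(-9))*(-14) = ((49 + 0)*(-9))*(-14) = (49*(-9))*(-14) = -441*(-14) = 6174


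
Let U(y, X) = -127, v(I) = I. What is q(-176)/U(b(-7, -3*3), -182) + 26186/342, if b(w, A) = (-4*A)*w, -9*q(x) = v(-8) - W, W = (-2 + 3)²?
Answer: 1662640/21717 ≈ 76.559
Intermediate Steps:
W = 1 (W = 1² = 1)
q(x) = 1 (q(x) = -(-8 - 1*1)/9 = -(-8 - 1)/9 = -⅑*(-9) = 1)
b(w, A) = -4*A*w
q(-176)/U(b(-7, -3*3), -182) + 26186/342 = 1/(-127) + 26186/342 = 1*(-1/127) + 26186*(1/342) = -1/127 + 13093/171 = 1662640/21717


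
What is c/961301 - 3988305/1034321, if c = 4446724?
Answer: 765378429599/994293811621 ≈ 0.76977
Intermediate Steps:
c/961301 - 3988305/1034321 = 4446724/961301 - 3988305/1034321 = 765378429599/994293811621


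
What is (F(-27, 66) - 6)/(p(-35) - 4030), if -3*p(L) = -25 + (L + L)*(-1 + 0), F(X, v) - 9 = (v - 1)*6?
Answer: -393/4045 ≈ -0.097157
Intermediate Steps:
F(X, v) = 3 + 6*v (F(X, v) = 9 + (v - 1)*6 = 9 + (-1 + v)*6 = 9 + (-6 + 6*v) = 3 + 6*v)
p(L) = 25/3 + 2*L/3 (p(L) = -(-25 + (L + L)*(-1 + 0))/3 = -(-25 + (2*L)*(-1))/3 = -(-25 - 2*L)/3 = 25/3 + 2*L/3)
(F(-27, 66) - 6)/(p(-35) - 4030) = ((3 + 6*66) - 6)/((25/3 + (⅔)*(-35)) - 4030) = ((3 + 396) - 6)/((25/3 - 70/3) - 4030) = (399 - 6)/(-15 - 4030) = 393/(-4045) = 393*(-1/4045) = -393/4045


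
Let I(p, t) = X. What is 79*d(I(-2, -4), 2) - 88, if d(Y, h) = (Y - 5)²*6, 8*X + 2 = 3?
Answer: 357661/32 ≈ 11177.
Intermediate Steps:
X = ⅛ (X = -¼ + (⅛)*3 = -¼ + 3/8 = ⅛ ≈ 0.12500)
I(p, t) = ⅛
d(Y, h) = 6*(-5 + Y)² (d(Y, h) = (-5 + Y)²*6 = 6*(-5 + Y)²)
79*d(I(-2, -4), 2) - 88 = 79*(6*(-5 + ⅛)²) - 88 = 79*(6*(-39/8)²) - 88 = 79*(6*(1521/64)) - 88 = 79*(4563/32) - 88 = 360477/32 - 88 = 357661/32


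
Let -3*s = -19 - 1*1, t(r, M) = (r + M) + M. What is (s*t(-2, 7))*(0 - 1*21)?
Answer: -1680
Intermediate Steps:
t(r, M) = r + 2*M (t(r, M) = (M + r) + M = r + 2*M)
s = 20/3 (s = -(-19 - 1*1)/3 = -(-19 - 1)/3 = -⅓*(-20) = 20/3 ≈ 6.6667)
(s*t(-2, 7))*(0 - 1*21) = (20*(-2 + 2*7)/3)*(0 - 1*21) = (20*(-2 + 14)/3)*(0 - 21) = ((20/3)*12)*(-21) = 80*(-21) = -1680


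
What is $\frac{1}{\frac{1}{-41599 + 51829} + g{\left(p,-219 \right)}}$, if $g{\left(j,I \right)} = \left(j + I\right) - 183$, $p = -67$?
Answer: $- \frac{10230}{4797869} \approx -0.0021322$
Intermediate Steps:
$g{\left(j,I \right)} = -183 + I + j$ ($g{\left(j,I \right)} = \left(I + j\right) - 183 = -183 + I + j$)
$\frac{1}{\frac{1}{-41599 + 51829} + g{\left(p,-219 \right)}} = \frac{1}{\frac{1}{-41599 + 51829} - 469} = \frac{1}{\frac{1}{10230} - 469} = \frac{1}{- \frac{4797869}{10230}} = - \frac{10230}{4797869}$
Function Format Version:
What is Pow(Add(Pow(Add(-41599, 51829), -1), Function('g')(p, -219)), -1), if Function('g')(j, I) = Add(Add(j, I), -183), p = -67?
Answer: Rational(-10230, 4797869) ≈ -0.0021322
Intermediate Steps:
Function('g')(j, I) = Add(-183, I, j) (Function('g')(j, I) = Add(Add(I, j), -183) = Add(-183, I, j))
Pow(Add(Pow(Add(-41599, 51829), -1), Function('g')(p, -219)), -1) = Pow(Add(Pow(Add(-41599, 51829), -1), Add(-183, -219, -67)), -1) = Pow(Add(Pow(10230, -1), -469), -1) = Pow(Add(Rational(1, 10230), -469), -1) = Pow(Rational(-4797869, 10230), -1) = Rational(-10230, 4797869)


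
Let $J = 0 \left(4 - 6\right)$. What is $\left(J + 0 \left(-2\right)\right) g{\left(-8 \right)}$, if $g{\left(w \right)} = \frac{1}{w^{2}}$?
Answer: $0$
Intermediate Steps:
$g{\left(w \right)} = \frac{1}{w^{2}}$
$J = 0$ ($J = 0 \left(-2\right) = 0$)
$\left(J + 0 \left(-2\right)\right) g{\left(-8 \right)} = \frac{0 + 0 \left(-2\right)}{64} = \left(0 + 0\right) \frac{1}{64} = 0 \cdot \frac{1}{64} = 0$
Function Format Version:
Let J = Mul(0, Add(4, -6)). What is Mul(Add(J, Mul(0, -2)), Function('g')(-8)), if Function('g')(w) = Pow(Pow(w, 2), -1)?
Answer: 0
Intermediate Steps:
Function('g')(w) = Pow(w, -2)
J = 0 (J = Mul(0, -2) = 0)
Mul(Add(J, Mul(0, -2)), Function('g')(-8)) = Mul(Add(0, Mul(0, -2)), Pow(-8, -2)) = Mul(Add(0, 0), Rational(1, 64)) = Mul(0, Rational(1, 64)) = 0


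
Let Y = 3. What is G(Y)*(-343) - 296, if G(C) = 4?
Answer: -1668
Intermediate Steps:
G(Y)*(-343) - 296 = 4*(-343) - 296 = -1372 - 296 = -1668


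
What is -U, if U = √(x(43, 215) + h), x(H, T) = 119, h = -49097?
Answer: -3*I*√5442 ≈ -221.31*I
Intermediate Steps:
U = 3*I*√5442 (U = √(119 - 49097) = √(-48978) = 3*I*√5442 ≈ 221.31*I)
-U = -3*I*√5442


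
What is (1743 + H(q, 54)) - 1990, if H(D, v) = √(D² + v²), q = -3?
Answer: -247 + 15*√13 ≈ -192.92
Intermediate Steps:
(1743 + H(q, 54)) - 1990 = (1743 + √((-3)² + 54²)) - 1990 = (1743 + √(9 + 2916)) - 1990 = (1743 + √2925) - 1990 = (1743 + 15*√13) - 1990 = -247 + 15*√13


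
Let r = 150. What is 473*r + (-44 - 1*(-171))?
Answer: 71077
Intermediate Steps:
473*r + (-44 - 1*(-171)) = 473*150 + (-44 - 1*(-171)) = 70950 + (-44 + 171) = 70950 + 127 = 71077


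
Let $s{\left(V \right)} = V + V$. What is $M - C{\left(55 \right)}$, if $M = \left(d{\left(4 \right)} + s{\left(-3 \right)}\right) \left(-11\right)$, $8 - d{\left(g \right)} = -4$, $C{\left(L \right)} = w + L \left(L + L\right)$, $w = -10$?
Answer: $-6106$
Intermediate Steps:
$s{\left(V \right)} = 2 V$
$C{\left(L \right)} = -10 + 2 L^{2}$ ($C{\left(L \right)} = -10 + L \left(L + L\right) = -10 + L 2 L = -10 + 2 L^{2}$)
$d{\left(g \right)} = 12$ ($d{\left(g \right)} = 8 - -4 = 8 + 4 = 12$)
$M = -66$ ($M = \left(12 + 2 \left(-3\right)\right) \left(-11\right) = \left(12 - 6\right) \left(-11\right) = 6 \left(-11\right) = -66$)
$M - C{\left(55 \right)} = -66 - \left(-10 + 2 \cdot 55^{2}\right) = -66 - \left(-10 + 2 \cdot 3025\right) = -66 - \left(-10 + 6050\right) = -66 - 6040 = -6106$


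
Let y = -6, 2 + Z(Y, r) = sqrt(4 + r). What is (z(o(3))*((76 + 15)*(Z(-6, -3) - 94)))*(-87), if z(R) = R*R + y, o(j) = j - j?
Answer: -4512690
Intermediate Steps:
Z(Y, r) = -2 + sqrt(4 + r)
o(j) = 0
z(R) = -6 + R**2 (z(R) = R*R - 6 = R**2 - 6 = -6 + R**2)
(z(o(3))*((76 + 15)*(Z(-6, -3) - 94)))*(-87) = ((-6 + 0**2)*((76 + 15)*((-2 + sqrt(4 - 3)) - 94)))*(-87) = ((-6 + 0)*(91*((-2 + sqrt(1)) - 94)))*(-87) = -546*((-2 + 1) - 94)*(-87) = -546*(-1 - 94)*(-87) = -546*(-95)*(-87) = -6*(-8645)*(-87) = 51870*(-87) = -4512690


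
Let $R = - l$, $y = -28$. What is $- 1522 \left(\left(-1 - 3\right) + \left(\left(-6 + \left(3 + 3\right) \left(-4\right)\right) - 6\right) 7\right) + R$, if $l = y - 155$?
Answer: $389815$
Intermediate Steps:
$l = -183$ ($l = -28 - 155 = -183$)
$R = 183$ ($R = \left(-1\right) \left(-183\right) = 183$)
$- 1522 \left(\left(-1 - 3\right) + \left(\left(-6 + \left(3 + 3\right) \left(-4\right)\right) - 6\right) 7\right) + R = - 1522 \left(\left(-1 - 3\right) + \left(\left(-6 + \left(3 + 3\right) \left(-4\right)\right) - 6\right) 7\right) + 183 = - 1522 \left(\left(-1 - 3\right) + \left(\left(-6 + 6 \left(-4\right)\right) - 6\right) 7\right) + 183 = - 1522 \left(-4 + \left(\left(-6 - 24\right) - 6\right) 7\right) + 183 = - 1522 \left(-4 + \left(-30 - 6\right) 7\right) + 183 = - 1522 \left(-4 - 252\right) + 183 = \left(-1522\right) \left(-256\right) + 183 = 389632 + 183 = 389815$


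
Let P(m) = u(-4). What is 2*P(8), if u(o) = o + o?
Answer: -16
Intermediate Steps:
u(o) = 2*o
P(m) = -8 (P(m) = 2*(-4) = -8)
2*P(8) = 2*(-8) = -16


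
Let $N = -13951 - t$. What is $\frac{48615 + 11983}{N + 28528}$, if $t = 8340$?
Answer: $\frac{60598}{6237} \approx 9.7159$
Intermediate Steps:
$N = -22291$ ($N = -13951 - 8340 = -22291$)
$\frac{48615 + 11983}{N + 28528} = \frac{48615 + 11983}{-22291 + 28528} = \frac{60598}{6237}$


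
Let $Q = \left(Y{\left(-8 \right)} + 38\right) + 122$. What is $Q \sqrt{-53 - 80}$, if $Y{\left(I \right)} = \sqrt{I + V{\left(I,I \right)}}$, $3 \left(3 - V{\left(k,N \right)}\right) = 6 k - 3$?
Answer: $2 i \sqrt{133} \left(80 + \sqrt{3}\right) \approx 1885.2 i$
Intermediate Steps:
$V{\left(k,N \right)} = 4 - 2 k$ ($V{\left(k,N \right)} = 3 - \frac{6 k - 3}{3} = 3 - \frac{-3 + 6 k}{3} = 3 - \left(-1 + 2 k\right) = 4 - 2 k$)
$Y{\left(I \right)} = \sqrt{4 - I}$ ($Y{\left(I \right)} = \sqrt{I - \left(-4 + 2 I\right)} = \sqrt{4 - I}$)
$Q = 160 + 2 \sqrt{3}$ ($Q = \left(\sqrt{4 - -8} + 38\right) + 122 = \left(\sqrt{4 + 8} + 38\right) + 122 = \left(\sqrt{12} + 38\right) + 122 = \left(2 \sqrt{3} + 38\right) + 122 = \left(38 + 2 \sqrt{3}\right) + 122 = 160 + 2 \sqrt{3} \approx 163.46$)
$Q \sqrt{-53 - 80} = \left(160 + 2 \sqrt{3}\right) \sqrt{-53 - 80} = \left(160 + 2 \sqrt{3}\right) \sqrt{-133} = \left(160 + 2 \sqrt{3}\right) i \sqrt{133} = i \sqrt{133} \left(160 + 2 \sqrt{3}\right)$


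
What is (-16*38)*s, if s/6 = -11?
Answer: 40128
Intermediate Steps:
s = -66 (s = 6*(-11) = -66)
(-16*38)*s = -16*38*(-66) = -608*(-66) = 40128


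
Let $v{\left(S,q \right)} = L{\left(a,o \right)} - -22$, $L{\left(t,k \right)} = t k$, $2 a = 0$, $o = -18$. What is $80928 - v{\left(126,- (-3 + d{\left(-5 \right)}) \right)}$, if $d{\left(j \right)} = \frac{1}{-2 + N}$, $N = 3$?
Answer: $80906$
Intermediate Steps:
$a = 0$ ($a = \frac{1}{2} \cdot 0 = 0$)
$d{\left(j \right)} = 1$ ($d{\left(j \right)} = \frac{1}{-2 + 3} = 1^{-1} = 1$)
$L{\left(t,k \right)} = k t$
$v{\left(S,q \right)} = 22$ ($v{\left(S,q \right)} = \left(-18\right) 0 - -22 = 0 + 22 = 22$)
$80928 - v{\left(126,- (-3 + d{\left(-5 \right)}) \right)} = 80928 - 22 = 80906$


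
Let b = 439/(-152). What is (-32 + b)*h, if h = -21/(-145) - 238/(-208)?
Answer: -103085017/2292160 ≈ -44.973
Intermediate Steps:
b = -439/152 (b = 439*(-1/152) = -439/152 ≈ -2.8882)
h = 19439/15080 (h = -21*(-1/145) - 238*(-1/208) = 21/145 + 119/104 = 19439/15080 ≈ 1.2891)
(-32 + b)*h = (-32 - 439/152)*(19439/15080) = -5303/152*19439/15080 = -103085017/2292160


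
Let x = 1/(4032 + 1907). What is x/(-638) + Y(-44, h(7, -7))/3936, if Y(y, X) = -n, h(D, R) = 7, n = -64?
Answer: 7578041/466057086 ≈ 0.016260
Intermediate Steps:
x = 1/5939 ≈ 0.00016838
Y(y, X) = 64 (Y(y, X) = -1*(-64) = 64)
x/(-638) + Y(-44, h(7, -7))/3936 = (1/5939)/(-638) + 64/3936 = (1/5939)*(-1/638) + 64*(1/3936) = -1/3789082 + 2/123 = 7578041/466057086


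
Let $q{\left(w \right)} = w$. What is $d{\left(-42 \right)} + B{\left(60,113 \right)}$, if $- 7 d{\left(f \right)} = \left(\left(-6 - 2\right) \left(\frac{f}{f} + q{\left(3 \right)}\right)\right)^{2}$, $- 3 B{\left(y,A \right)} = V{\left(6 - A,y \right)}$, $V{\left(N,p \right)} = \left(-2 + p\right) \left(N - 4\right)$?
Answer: $\frac{13998}{7} \approx 1999.7$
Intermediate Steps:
$V{\left(N,p \right)} = \left(-4 + N\right) \left(-2 + p\right)$ ($V{\left(N,p \right)} = \left(-2 + p\right) \left(-4 + N\right) = \left(-4 + N\right) \left(-2 + p\right)$)
$B{\left(y,A \right)} = \frac{4}{3} - \frac{2 A}{3} + \frac{4 y}{3} - \frac{y \left(6 - A\right)}{3}$ ($B{\left(y,A \right)} = - \frac{8 - 4 y - 2 \left(6 - A\right) + \left(6 - A\right) y}{3} = - \frac{8 - 4 y + \left(-12 + 2 A\right) + y \left(6 - A\right)}{3} = - \frac{-4 - 4 y + 2 A + y \left(6 - A\right)}{3} = \frac{4}{3} - \frac{2 A}{3} + \frac{4 y}{3} - \frac{y \left(6 - A\right)}{3}$)
$d{\left(f \right)} = - \frac{1024}{7}$ ($d{\left(f \right)} = - \frac{\left(\left(-6 - 2\right) \left(\frac{f}{f} + 3\right)\right)^{2}}{7} = - \frac{\left(- 8 \left(1 + 3\right)\right)^{2}}{7} = - \frac{\left(\left(-8\right) 4\right)^{2}}{7} = - \frac{\left(-32\right)^{2}}{7} = \left(- \frac{1}{7}\right) 1024 = - \frac{1024}{7}$)
$d{\left(-42 \right)} + B{\left(60,113 \right)} = - \frac{1024}{7} + \left(\frac{4}{3} - \frac{226}{3} - 40 + \frac{1}{3} \cdot 113 \cdot 60\right) = - \frac{1024}{7} + \left(\frac{4}{3} - \frac{226}{3} - 40 + 2260\right) = - \frac{1024}{7} + 2146 = \frac{13998}{7}$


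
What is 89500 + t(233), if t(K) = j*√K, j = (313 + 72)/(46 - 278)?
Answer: 89500 - 385*√233/232 ≈ 89475.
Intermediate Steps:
j = -385/232 (j = 385/(-232) = 385*(-1/232) = -385/232 ≈ -1.6595)
t(K) = -385*√K/232
89500 + t(233) = 89500 - 385*√233/232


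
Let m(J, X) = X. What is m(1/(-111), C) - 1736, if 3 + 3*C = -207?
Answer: -1806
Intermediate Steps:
C = -70 (C = -1 + (⅓)*(-207) = -1 - 69 = -70)
m(1/(-111), C) - 1736 = -70 - 1736 = -1806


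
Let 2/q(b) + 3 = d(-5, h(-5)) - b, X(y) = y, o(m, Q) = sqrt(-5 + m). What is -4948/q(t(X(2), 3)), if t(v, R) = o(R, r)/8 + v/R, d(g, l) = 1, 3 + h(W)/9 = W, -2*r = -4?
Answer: 19792/3 + 1237*I*sqrt(2)/4 ≈ 6597.3 + 437.35*I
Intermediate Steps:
r = 2 (r = -1/2*(-4) = 2)
h(W) = -27 + 9*W
t(v, R) = sqrt(-5 + R)/8 + v/R
q(b) = 2/(-2 - b) (q(b) = 2/(-3 + (1 - b)) = 2/(-2 - b))
-4948/q(t(X(2), 3)) = -(-19792/3 - 1237*sqrt(-5 + 3)/4) = -(-19792/3 - 1237*I*sqrt(2)/4) = -4948*(-4/3 - I*sqrt(2)/16) = 19792/3 + 1237*I*sqrt(2)/4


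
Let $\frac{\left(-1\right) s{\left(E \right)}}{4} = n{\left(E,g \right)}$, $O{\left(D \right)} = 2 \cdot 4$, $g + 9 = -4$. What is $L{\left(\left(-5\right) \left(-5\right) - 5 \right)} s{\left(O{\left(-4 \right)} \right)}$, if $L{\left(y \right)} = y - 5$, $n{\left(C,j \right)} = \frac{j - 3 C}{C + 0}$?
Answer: $\frac{555}{2} \approx 277.5$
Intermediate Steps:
$g = -13$ ($g = -9 - 4 = -13$)
$O{\left(D \right)} = 8$
$n{\left(C,j \right)} = \frac{j - 3 C}{C}$
$L{\left(y \right)} = -5 + y$
$s{\left(E \right)} = 12 + \frac{52}{E}$ ($s{\left(E \right)} = - 4 \left(-3 - \frac{13}{E}\right) = 12 + \frac{52}{E}$)
$L{\left(\left(-5\right) \left(-5\right) - 5 \right)} s{\left(O{\left(-4 \right)} \right)} = \left(-5 - -20\right) \left(12 + \frac{52}{8}\right) = \left(-5 + \left(25 - 5\right)\right) \left(12 + 52 \cdot \frac{1}{8}\right) = \left(-5 + 20\right) \left(12 + \frac{13}{2}\right) = 15 \cdot \frac{37}{2} = \frac{555}{2}$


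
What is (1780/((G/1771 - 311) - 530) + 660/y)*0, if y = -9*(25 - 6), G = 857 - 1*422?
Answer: 0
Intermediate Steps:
G = 435 (G = 857 - 422 = 435)
y = -171 (y = -9*19 = -171)
(1780/((G/1771 - 311) - 530) + 660/y)*0 = (1780/((435/1771 - 311) - 530) + 660/(-171))*0 = (1780/((435*(1/1771) - 311) - 530) + 660*(-1/171))*0 = (1780/((435/1771 - 311) - 530) - 220/57)*0 = (1780/(-550346/1771 - 530) - 220/57)*0 = (1780/(-1488976/1771) - 220/57)*0 = (1780*(-1771/1488976) - 220/57)*0 = (-788095/372244 - 220/57)*0 = -126815095/21217908*0 = 0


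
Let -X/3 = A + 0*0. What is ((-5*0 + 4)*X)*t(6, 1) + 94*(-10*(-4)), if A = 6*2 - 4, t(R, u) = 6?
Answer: 3184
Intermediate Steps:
A = 8 (A = 12 - 4 = 8)
X = -24 (X = -3*(8 + 0*0) = -3*(8 + 0) = -3*8 = -24)
((-5*0 + 4)*X)*t(6, 1) + 94*(-10*(-4)) = ((-5*0 + 4)*(-24))*6 + 94*(-10*(-4)) = ((0 + 4)*(-24))*6 + 94*40 = (4*(-24))*6 + 3760 = -96*6 + 3760 = -576 + 3760 = 3184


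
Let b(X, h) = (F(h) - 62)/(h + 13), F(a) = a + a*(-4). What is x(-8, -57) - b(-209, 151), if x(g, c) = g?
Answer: -797/164 ≈ -4.8598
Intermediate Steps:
F(a) = -3*a (F(a) = a - 4*a = -3*a)
b(X, h) = (-62 - 3*h)/(13 + h) (b(X, h) = (-3*h - 62)/(h + 13) = (-62 - 3*h)/(13 + h))
x(-8, -57) - b(-209, 151) = -8 - (-62 - 3*151)/(13 + 151) = -8 - (-62 - 453)/164 = -8 - (-515)/164 = -8 - 1*(-515/164) = -8 + 515/164 = -797/164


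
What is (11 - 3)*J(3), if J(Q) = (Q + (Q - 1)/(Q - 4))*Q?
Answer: 24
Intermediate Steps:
J(Q) = Q*(Q + (-1 + Q)/(-4 + Q)) (J(Q) = (Q + (-1 + Q)/(-4 + Q))*Q = Q*(Q + (-1 + Q)/(-4 + Q)))
(11 - 3)*J(3) = (11 - 3)*(3*(-1 + 3² - 3*3)/(-4 + 3)) = 8*(3*(-1 + 9 - 9)/(-1)) = 8*(3*(-1)*(-1)) = 8*3 = 24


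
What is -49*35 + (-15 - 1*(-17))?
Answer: -1713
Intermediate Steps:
-49*35 + (-15 - 1*(-17)) = -1715 + (-15 + 17) = -1715 + 2 = -1713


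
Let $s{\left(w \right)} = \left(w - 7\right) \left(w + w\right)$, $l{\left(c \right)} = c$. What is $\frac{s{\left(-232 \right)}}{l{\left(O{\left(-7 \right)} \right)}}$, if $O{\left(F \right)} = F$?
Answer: $- \frac{110896}{7} \approx -15842.0$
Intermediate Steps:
$s{\left(w \right)} = 2 w \left(-7 + w\right)$ ($s{\left(w \right)} = \left(-7 + w\right) 2 w = 2 w \left(-7 + w\right)$)
$\frac{s{\left(-232 \right)}}{l{\left(O{\left(-7 \right)} \right)}} = \frac{2 \left(-232\right) \left(-7 - 232\right)}{-7} = 2 \left(-232\right) \left(-239\right) \left(- \frac{1}{7}\right) = 110896 \left(- \frac{1}{7}\right) = - \frac{110896}{7}$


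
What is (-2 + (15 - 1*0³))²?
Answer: 169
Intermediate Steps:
(-2 + (15 - 1*0³))² = (-2 + (15 - 1*0))² = (-2 + (15 + 0))² = (-2 + 15)² = 13² = 169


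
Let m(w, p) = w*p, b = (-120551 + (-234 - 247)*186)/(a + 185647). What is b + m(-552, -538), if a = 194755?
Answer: 112970054335/380402 ≈ 2.9698e+5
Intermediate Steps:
b = -210017/380402 (b = (-120551 + (-234 - 247)*186)/(194755 + 185647) = (-120551 - 481*186)/380402 = (-120551 - 89466)*(1/380402) = -210017*1/380402 = -210017/380402 ≈ -0.55209)
m(w, p) = p*w
b + m(-552, -538) = -210017/380402 - 538*(-552) = -210017/380402 + 296976 = 112970054335/380402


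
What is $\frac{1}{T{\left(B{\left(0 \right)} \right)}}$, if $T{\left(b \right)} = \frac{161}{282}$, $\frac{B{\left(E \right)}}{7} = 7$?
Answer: $\frac{282}{161} \approx 1.7516$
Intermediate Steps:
$B{\left(E \right)} = 49$ ($B{\left(E \right)} = 7 \cdot 7 = 49$)
$T{\left(b \right)} = \frac{161}{282}$ ($T{\left(b \right)} = 161 \cdot \frac{1}{282} = \frac{161}{282}$)
$\frac{1}{T{\left(B{\left(0 \right)} \right)}} = \frac{1}{\frac{161}{282}} = \frac{282}{161}$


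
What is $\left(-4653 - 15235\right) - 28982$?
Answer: $-48870$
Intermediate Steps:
$\left(-4653 - 15235\right) - 28982 = -19888 - 28982 = -48870$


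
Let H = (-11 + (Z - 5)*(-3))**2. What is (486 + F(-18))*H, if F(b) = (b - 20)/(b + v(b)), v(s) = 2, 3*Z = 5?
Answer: 3907/8 ≈ 488.38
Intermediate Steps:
Z = 5/3 (Z = (1/3)*5 = 5/3 ≈ 1.6667)
F(b) = (-20 + b)/(2 + b) (F(b) = (b - 20)/(b + 2) = (-20 + b)/(2 + b))
H = 1 (H = (-11 + (5/3 - 5)*(-3))**2 = (-11 - 10/3*(-3))**2 = (-11 + 10)**2 = (-1)**2 = 1)
(486 + F(-18))*H = (486 + (-20 - 18)/(2 - 18))*1 = (486 - 38/(-16))*1 = (486 - 1/16*(-38))*1 = (486 + 19/8)*1 = (3907/8)*1 = 3907/8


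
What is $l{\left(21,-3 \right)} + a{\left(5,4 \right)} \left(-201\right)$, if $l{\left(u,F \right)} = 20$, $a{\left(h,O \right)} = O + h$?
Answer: $-1789$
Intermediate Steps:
$l{\left(21,-3 \right)} + a{\left(5,4 \right)} \left(-201\right) = 20 + \left(4 + 5\right) \left(-201\right) = 20 + 9 \left(-201\right) = 20 - 1809 = -1789$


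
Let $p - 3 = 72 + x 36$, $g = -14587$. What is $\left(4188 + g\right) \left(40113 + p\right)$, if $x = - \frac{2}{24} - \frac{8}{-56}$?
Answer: $- \frac{2925561069}{7} \approx -4.1794 \cdot 10^{8}$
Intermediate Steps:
$x = \frac{5}{84}$ ($x = \left(-2\right) \frac{1}{24} - - \frac{1}{7} = - \frac{1}{12} + \frac{1}{7} = \frac{5}{84} \approx 0.059524$)
$p = \frac{540}{7}$ ($p = 3 + \left(72 + \frac{5}{84} \cdot 36\right) = 3 + \left(72 + \frac{15}{7}\right) = 3 + \frac{519}{7} = \frac{540}{7} \approx 77.143$)
$\left(4188 + g\right) \left(40113 + p\right) = \left(4188 - 14587\right) \left(40113 + \frac{540}{7}\right) = \left(-10399\right) \frac{281331}{7} = - \frac{2925561069}{7}$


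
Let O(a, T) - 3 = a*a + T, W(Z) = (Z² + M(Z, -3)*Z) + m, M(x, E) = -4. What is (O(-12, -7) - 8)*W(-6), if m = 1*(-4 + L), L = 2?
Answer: 7656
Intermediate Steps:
m = -2 (m = 1*(-4 + 2) = 1*(-2) = -2)
W(Z) = -2 + Z² - 4*Z (W(Z) = (Z² - 4*Z) - 2 = -2 + Z² - 4*Z)
O(a, T) = 3 + T + a² (O(a, T) = 3 + (a*a + T) = 3 + (a² + T) = 3 + (T + a²) = 3 + T + a²)
(O(-12, -7) - 8)*W(-6) = ((3 - 7 + (-12)²) - 8)*(-2 + (-6)² - 4*(-6)) = ((3 - 7 + 144) - 8)*(-2 + 36 + 24) = (140 - 8)*58 = 132*58 = 7656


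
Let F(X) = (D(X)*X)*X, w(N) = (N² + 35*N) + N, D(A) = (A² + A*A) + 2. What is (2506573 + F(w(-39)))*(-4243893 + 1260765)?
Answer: -1125568181177304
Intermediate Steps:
D(A) = 2 + 2*A² (D(A) = (A² + A²) + 2 = 2*A² + 2 = 2 + 2*A²)
w(N) = N² + 36*N
F(X) = X²*(2 + 2*X²) (F(X) = ((2 + 2*X²)*X)*X = (X*(2 + 2*X²))*X = X²*(2 + 2*X²))
(2506573 + F(w(-39)))*(-4243893 + 1260765) = (2506573 + 2*(-39*(36 - 39))²*(1 + (-39*(36 - 39))²))*(-4243893 + 1260765) = (2506573 + 2*(-39*(-3))²*(1 + (-39*(-3))²))*(-2983128) = (2506573 + 2*117²*(1 + 117²))*(-2983128) = (2506573 + 2*13689*(1 + 13689))*(-2983128) = (2506573 + 2*13689*13690)*(-2983128) = (2506573 + 374804820)*(-2983128) = 377311393*(-2983128) = -1125568181177304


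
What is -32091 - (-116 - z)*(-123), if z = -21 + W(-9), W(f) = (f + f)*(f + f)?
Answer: -83628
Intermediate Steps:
W(f) = 4*f**2 (W(f) = (2*f)*(2*f) = 4*f**2)
z = 303 (z = -21 + 4*(-9)**2 = -21 + 4*81 = -21 + 324 = 303)
-32091 - (-116 - z)*(-123) = -32091 - (-116 - 1*303)*(-123) = -32091 - (-116 - 303)*(-123) = -32091 - (-419)*(-123) = -32091 - 1*51537 = -32091 - 51537 = -83628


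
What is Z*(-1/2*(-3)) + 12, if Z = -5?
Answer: 9/2 ≈ 4.5000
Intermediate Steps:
Z*(-1/2*(-3)) + 12 = -5*(-1/2)*(-3) + 12 = -5*(-1*1/2)*(-3) + 12 = -(-5)*(-3)/2 + 12 = -5*3/2 + 12 = -15/2 + 12 = 9/2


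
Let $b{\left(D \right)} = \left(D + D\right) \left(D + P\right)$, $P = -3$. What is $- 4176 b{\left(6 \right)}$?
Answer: $-150336$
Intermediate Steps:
$b{\left(D \right)} = 2 D \left(-3 + D\right)$ ($b{\left(D \right)} = \left(D + D\right) \left(D - 3\right) = 2 D \left(-3 + D\right)$)
$- 4176 b{\left(6 \right)} = - 4176 \cdot 2 \cdot 6 \left(-3 + 6\right) = - 4176 \cdot 2 \cdot 6 \cdot 3 = \left(-4176\right) 36 = -150336$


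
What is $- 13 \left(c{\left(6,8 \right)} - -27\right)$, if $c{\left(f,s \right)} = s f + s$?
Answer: $-1079$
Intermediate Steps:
$c{\left(f,s \right)} = s + f s$ ($c{\left(f,s \right)} = f s + s = s + f s$)
$- 13 \left(c{\left(6,8 \right)} - -27\right) = - 13 \left(8 \left(1 + 6\right) - -27\right) = - 13 \left(8 \cdot 7 + 27\right) = - 13 \left(56 + 27\right) = \left(-13\right) 83 = -1079$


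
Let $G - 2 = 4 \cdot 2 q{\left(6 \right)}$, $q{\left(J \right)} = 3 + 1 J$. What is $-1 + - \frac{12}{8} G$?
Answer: $-112$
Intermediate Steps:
$q{\left(J \right)} = 3 + J$
$G = 74$ ($G = 2 + 4 \cdot 2 \left(3 + 6\right) = 2 + 8 \cdot 9 = 2 + 72 = 74$)
$-1 + - \frac{12}{8} G = -1 + - \frac{12}{8} \cdot 74 = -1 + \left(-12\right) \frac{1}{8} \cdot 74 = -1 - 111 = -112$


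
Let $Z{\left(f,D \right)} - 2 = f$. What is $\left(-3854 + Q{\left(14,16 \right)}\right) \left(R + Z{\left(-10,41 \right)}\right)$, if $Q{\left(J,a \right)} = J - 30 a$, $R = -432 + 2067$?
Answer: $-7028640$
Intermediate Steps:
$Z{\left(f,D \right)} = 2 + f$
$R = 1635$
$\left(-3854 + Q{\left(14,16 \right)}\right) \left(R + Z{\left(-10,41 \right)}\right) = \left(-3854 + \left(14 - 480\right)\right) \left(1635 + \left(2 - 10\right)\right) = \left(-3854 + \left(14 - 480\right)\right) \left(1635 - 8\right) = \left(-3854 - 466\right) 1627 = \left(-4320\right) 1627 = -7028640$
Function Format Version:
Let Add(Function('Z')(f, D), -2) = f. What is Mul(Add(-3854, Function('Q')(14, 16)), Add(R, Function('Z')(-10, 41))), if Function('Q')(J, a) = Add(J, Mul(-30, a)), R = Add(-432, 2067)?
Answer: -7028640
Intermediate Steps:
Function('Z')(f, D) = Add(2, f)
R = 1635
Mul(Add(-3854, Function('Q')(14, 16)), Add(R, Function('Z')(-10, 41))) = Mul(Add(-3854, Add(14, Mul(-30, 16))), Add(1635, Add(2, -10))) = Mul(Add(-3854, Add(14, -480)), Add(1635, -8)) = Mul(Add(-3854, -466), 1627) = Mul(-4320, 1627) = -7028640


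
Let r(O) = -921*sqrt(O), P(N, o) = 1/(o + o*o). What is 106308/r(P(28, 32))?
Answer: -141744*sqrt(66)/307 ≈ -3750.9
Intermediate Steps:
P(N, o) = 1/(o + o**2)
106308/r(P(28, 32)) = 106308/((-921*sqrt(2)/(8*sqrt(1 + 32)))) = 106308/((-921*sqrt(66)/264)) = 106308/((-307*sqrt(66)/88)) = 106308*(-4*sqrt(66)/921) = -141744*sqrt(66)/307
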